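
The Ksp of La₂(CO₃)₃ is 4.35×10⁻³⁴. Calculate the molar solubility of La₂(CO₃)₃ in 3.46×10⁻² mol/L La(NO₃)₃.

La₂(CO₃)₃(s) ⇌ 2 La³⁺(aq) + 3 CO₃²⁻(aq)
Let s be the solubility of La₂(CO₃)₃ here. The common ion gives [La³⁺] ≈ 3.46×10⁻² mol/L, and [CO₃²⁻] = 3s.
Ksp = [La³⁺]^2[CO₃²⁻]^3 = (3.46×10⁻²)^2(3s)^3
(3s)^3 = 4.35×10⁻³⁴ / (3.46×10⁻²)^2 = 3.63×10⁻³¹
s = 2.38×10⁻¹¹ mol/L

2.38×10⁻¹¹ M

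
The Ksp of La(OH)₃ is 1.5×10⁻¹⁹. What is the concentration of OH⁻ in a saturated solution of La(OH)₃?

La(OH)₃(s) ⇌ La³⁺(aq) + 3 OH⁻(aq)
If s mol/L of La(OH)₃ dissolves, [La³⁺] = s and [OH⁻] = 3s.
Ksp = [La³⁺][OH⁻]^3 = s · (3s)^3 = 27s^4 = 1.5×10⁻¹⁹
s = 8.6×10⁻⁶ M
[OH⁻] = 3s = 2.6×10⁻⁵ M

2.6×10⁻⁵ M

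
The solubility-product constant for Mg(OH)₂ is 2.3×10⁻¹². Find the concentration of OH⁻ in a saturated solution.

Mg(OH)₂(s) ⇌ Mg²⁺(aq) + 2 OH⁻(aq)
Let s be the molar solubility. Then [Mg²⁺] = s and [OH⁻] = 2s.
Ksp = [Mg²⁺][OH⁻]^2 = s · (2s)^2 = 4s^3 = 2.3×10⁻¹²
s = 8.3×10⁻⁵ mol/L
[OH⁻] = 2s = 1.7×10⁻⁴ mol/L

1.7×10⁻⁴ M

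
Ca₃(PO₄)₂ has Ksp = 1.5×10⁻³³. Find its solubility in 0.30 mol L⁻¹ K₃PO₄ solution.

8.5×10⁻¹² M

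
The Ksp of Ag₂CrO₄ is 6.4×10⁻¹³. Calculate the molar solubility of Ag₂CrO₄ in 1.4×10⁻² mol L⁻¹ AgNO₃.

3.3×10⁻⁹ M

Ag₂CrO₄(s) ⇌ 2 Ag⁺(aq) + CrO₄²⁻(aq)
The solution already contains Ag⁺ at 1.4×10⁻² mol L⁻¹. Let s be the molar solubility of Ag₂CrO₄.
[Ag⁺] ≈ 1.4×10⁻² mol L⁻¹ (common ion dominates); [CrO₄²⁻] = s.
Ksp = [Ag⁺]^2[CrO₄²⁻] = (1.4×10⁻²)^2s
s = 6.4×10⁻¹³ / (1.4×10⁻²)^2 = 3.3×10⁻⁹
s = 3.3×10⁻⁹ mol L⁻¹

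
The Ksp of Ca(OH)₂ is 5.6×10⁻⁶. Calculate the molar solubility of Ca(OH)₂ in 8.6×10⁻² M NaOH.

7.6×10⁻⁴ M

Ca(OH)₂(s) ⇌ Ca²⁺(aq) + 2 OH⁻(aq)
Let s be the solubility of Ca(OH)₂ here. The common ion gives [OH⁻] ≈ 8.6×10⁻² M, and [Ca²⁺] = s.
Ksp = [Ca²⁺][OH⁻]^2 = s(8.6×10⁻²)^2
s = 5.6×10⁻⁶ / (8.6×10⁻²)^2 = 7.6×10⁻⁴
s = 7.6×10⁻⁴ M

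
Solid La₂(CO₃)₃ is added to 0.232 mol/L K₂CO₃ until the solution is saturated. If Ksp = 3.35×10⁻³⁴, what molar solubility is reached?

8.19×10⁻¹⁷ M

La₂(CO₃)₃(s) ⇌ 2 La³⁺(aq) + 3 CO₃²⁻(aq)
CO₃²⁻ is already present at 0.232 mol/L. If s mol/L of La₂(CO₃)₃ dissolves, [La³⁺] = 2s while [CO₃²⁻] ≈ 0.232 mol/L.
Ksp = [La³⁺]^2[CO₃²⁻]^3 = (2s)^2(0.232)^3
(2s)^2 = 3.35×10⁻³⁴ / (0.232)^3 = 2.68×10⁻³²
s = 8.19×10⁻¹⁷ mol/L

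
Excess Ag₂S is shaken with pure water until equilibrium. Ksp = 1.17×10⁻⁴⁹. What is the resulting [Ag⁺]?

6.16×10⁻¹⁷ M

Ag₂S(s) ⇌ 2 Ag⁺(aq) + S²⁻(aq)
Call the molar solubility s, so that [Ag⁺] = 2s and [S²⁻] = s.
Ksp = [Ag⁺]^2[S²⁻] = (2s)^2 · s = 4s^3 = 1.17×10⁻⁴⁹
s = 3.08×10⁻¹⁷ M
[Ag⁺] = 2s = 6.16×10⁻¹⁷ M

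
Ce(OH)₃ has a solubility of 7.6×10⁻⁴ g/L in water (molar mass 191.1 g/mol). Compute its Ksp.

Ksp = 6.8×10⁻²¹

Convert to molarity: s = 7.6×10⁻⁴ / 191.1 = 3.977×10⁻⁶ mol/L
Ce(OH)₃(s) ⇌ Ce³⁺(aq) + 3 OH⁻(aq)
With molar solubility s: [Ce³⁺] = s, [OH⁻] = 3s.
Ksp = [Ce³⁺][OH⁻]^3 = s · (3s)^3 = 27s^4
Ksp = 27 × (3.977×10⁻⁶)^4 = 6.8×10⁻²¹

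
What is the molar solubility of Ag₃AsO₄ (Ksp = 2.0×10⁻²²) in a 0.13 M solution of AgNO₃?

9.1×10⁻²⁰ M

Ag₃AsO₄(s) ⇌ 3 Ag⁺(aq) + AsO₄³⁻(aq)
The solution already contains Ag⁺ at 0.13 M. Let s be the molar solubility of Ag₃AsO₄.
[Ag⁺] ≈ 0.13 M (common ion dominates); [AsO₄³⁻] = s.
Ksp = [Ag⁺]^3[AsO₄³⁻] = (0.13)^3s
s = 2.0×10⁻²² / (0.13)^3 = 9.1×10⁻²⁰
s = 9.1×10⁻²⁰ M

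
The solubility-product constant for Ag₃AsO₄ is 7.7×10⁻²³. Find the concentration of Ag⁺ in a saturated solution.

3.9×10⁻⁶ M

Ag₃AsO₄(s) ⇌ 3 Ag⁺(aq) + AsO₄³⁻(aq)
Let s be the molar solubility. Then [Ag⁺] = 3s and [AsO₄³⁻] = s.
Ksp = [Ag⁺]^3[AsO₄³⁻] = (3s)^3 · s = 27s^4 = 7.7×10⁻²³
s = 1.3×10⁻⁶ M
[Ag⁺] = 3s = 3.9×10⁻⁶ M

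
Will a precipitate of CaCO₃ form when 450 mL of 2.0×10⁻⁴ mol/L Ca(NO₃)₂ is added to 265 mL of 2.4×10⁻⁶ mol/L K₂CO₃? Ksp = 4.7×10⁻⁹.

No

After mixing, V = 450 mL + 265 mL = 715 mL.
[Ca²⁺] = (2.0×10⁻⁴)(450)/715 = 1.3×10⁻⁴ mol/L
[CO₃²⁻] = (2.4×10⁻⁶)(265)/715 = 8.9×10⁻⁷ mol/L
Q = [Ca²⁺][CO₃²⁻] = 1.1×10⁻¹⁰
Q = 1.1×10⁻¹⁰ < Ksp = 4.7×10⁻⁹, so the solution is unsaturated and no precipitate forms.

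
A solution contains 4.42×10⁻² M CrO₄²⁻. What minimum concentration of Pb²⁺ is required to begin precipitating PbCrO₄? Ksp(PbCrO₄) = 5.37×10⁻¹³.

1.21×10⁻¹¹ M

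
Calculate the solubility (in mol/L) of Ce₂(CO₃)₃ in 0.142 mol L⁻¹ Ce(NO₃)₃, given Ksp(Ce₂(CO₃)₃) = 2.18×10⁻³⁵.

3.42×10⁻¹² M

Ce₂(CO₃)₃(s) ⇌ 2 Ce³⁺(aq) + 3 CO₃²⁻(aq)
Let s be the solubility of Ce₂(CO₃)₃ here. The common ion gives [Ce³⁺] ≈ 0.142 mol L⁻¹, and [CO₃²⁻] = 3s.
Ksp = [Ce³⁺]^2[CO₃²⁻]^3 = (0.142)^2(3s)^3
(3s)^3 = 2.18×10⁻³⁵ / (0.142)^2 = 1.08×10⁻³³
s = 3.42×10⁻¹² mol L⁻¹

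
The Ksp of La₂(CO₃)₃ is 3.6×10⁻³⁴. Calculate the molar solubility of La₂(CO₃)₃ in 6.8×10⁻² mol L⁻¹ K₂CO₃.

5.4×10⁻¹⁶ M

La₂(CO₃)₃(s) ⇌ 2 La³⁺(aq) + 3 CO₃²⁻(aq)
Let s be the solubility of La₂(CO₃)₃ here. The common ion gives [CO₃²⁻] ≈ 6.8×10⁻² mol L⁻¹, and [La³⁺] = 2s.
Ksp = [La³⁺]^2[CO₃²⁻]^3 = (2s)^2(6.8×10⁻²)^3
(2s)^2 = 3.6×10⁻³⁴ / (6.8×10⁻²)^3 = 1.1×10⁻³⁰
s = 5.4×10⁻¹⁶ mol L⁻¹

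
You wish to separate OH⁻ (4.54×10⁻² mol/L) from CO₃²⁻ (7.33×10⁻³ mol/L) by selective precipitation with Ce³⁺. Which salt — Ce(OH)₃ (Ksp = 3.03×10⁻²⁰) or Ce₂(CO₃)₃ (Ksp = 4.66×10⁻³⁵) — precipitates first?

Each salt precipitates once Q = Ksp for that salt.
For Ce(OH)₃: [Ce³⁺] = (Ksp/[OH⁻]^3) = 3.24×10⁻¹⁶ mol/L
For Ce₂(CO₃)₃: [Ce³⁺] = (Ksp/[CO₃²⁻]^3)^(1/2) = 1.09×10⁻¹⁴ mol/L
The smaller threshold [Ce³⁺] is reached first, so Ce(OH)₃ precipitates first.

Ce(OH)₃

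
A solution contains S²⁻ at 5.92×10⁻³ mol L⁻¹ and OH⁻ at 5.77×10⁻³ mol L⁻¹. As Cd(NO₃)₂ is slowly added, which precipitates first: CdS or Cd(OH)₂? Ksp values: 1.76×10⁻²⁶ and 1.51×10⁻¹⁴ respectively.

CdS

The threshold for precipitation is Q = Ksp.
For CdS: [Cd²⁺] = (Ksp/[S²⁻]) = 2.97×10⁻²⁴ mol L⁻¹
For Cd(OH)₂: [Cd²⁺] = (Ksp/[OH⁻]^2) = 4.54×10⁻¹⁰ mol L⁻¹
Since CdS needs less Cd²⁺ to reach saturation, it precipitates first.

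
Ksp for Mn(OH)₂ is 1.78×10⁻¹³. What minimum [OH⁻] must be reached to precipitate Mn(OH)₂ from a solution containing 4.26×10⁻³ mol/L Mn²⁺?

Precipitation of each salt begins when its ion product equals Ksp.
Mn(OH)₂(s) ⇌ Mn²⁺(aq) + 2 OH⁻(aq)
Ksp = [Mn²⁺][OH⁻]^2 = [OH⁻]^2(4.26×10⁻³)
[OH⁻]^2 = 1.78×10⁻¹³ / (4.26×10⁻³) = 4.18×10⁻¹¹
[OH⁻] = 6.46×10⁻⁶ mol/L

6.46×10⁻⁶ M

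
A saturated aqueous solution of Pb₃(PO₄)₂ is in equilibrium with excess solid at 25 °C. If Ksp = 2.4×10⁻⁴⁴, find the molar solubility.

Pb₃(PO₄)₂(s) ⇌ 3 Pb²⁺(aq) + 2 PO₄³⁻(aq)
If s mol/L of Pb₃(PO₄)₂ dissolves, [Pb²⁺] = 3s and [PO₄³⁻] = 2s.
Ksp = [Pb²⁺]^3[PO₄³⁻]^2 = (3s)^3 · (2s)^2 = 108s^5
108s^5 = 2.4×10⁻⁴⁴  ⇒  s^5 = 2.2×10⁻⁴⁶
Taking the 5th root, s = 7.4×10⁻¹⁰ M.

7.4×10⁻¹⁰ M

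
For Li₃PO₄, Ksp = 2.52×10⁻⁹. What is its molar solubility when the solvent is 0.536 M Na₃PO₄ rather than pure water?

5.58×10⁻⁴ M

Li₃PO₄(s) ⇌ 3 Li⁺(aq) + PO₄³⁻(aq)
Let s be the solubility of Li₃PO₄ here. The common ion gives [PO₄³⁻] ≈ 0.536 M, and [Li⁺] = 3s.
Ksp = [Li⁺]^3[PO₄³⁻] = (3s)^3(0.536)
(3s)^3 = 2.52×10⁻⁹ / (0.536) = 4.70×10⁻⁹
s = 5.58×10⁻⁴ M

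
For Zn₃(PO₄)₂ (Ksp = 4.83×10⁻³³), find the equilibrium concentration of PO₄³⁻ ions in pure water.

2.70×10⁻⁷ M

Zn₃(PO₄)₂(s) ⇌ 3 Zn²⁺(aq) + 2 PO₄³⁻(aq)
With molar solubility s: [Zn²⁺] = 3s, [PO₄³⁻] = 2s.
Ksp = [Zn²⁺]^3[PO₄³⁻]^2 = (3s)^3 · (2s)^2 = 108s^5 = 4.83×10⁻³³
s = 1.35×10⁻⁷ mol L⁻¹
[PO₄³⁻] = 2s = 2.70×10⁻⁷ mol L⁻¹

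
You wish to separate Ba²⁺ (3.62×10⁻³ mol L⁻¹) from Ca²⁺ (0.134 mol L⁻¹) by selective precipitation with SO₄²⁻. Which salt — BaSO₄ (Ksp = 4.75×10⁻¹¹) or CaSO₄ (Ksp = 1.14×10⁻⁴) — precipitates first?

Precipitation of each salt begins when its ion product equals Ksp.
For BaSO₄: [SO₄²⁻] = (Ksp/[Ba²⁺]) = 1.31×10⁻⁸ mol L⁻¹
For CaSO₄: [SO₄²⁻] = (Ksp/[Ca²⁺]) = 8.51×10⁻⁴ mol L⁻¹
The smaller threshold [SO₄²⁻] is reached first, so BaSO₄ precipitates first.

BaSO₄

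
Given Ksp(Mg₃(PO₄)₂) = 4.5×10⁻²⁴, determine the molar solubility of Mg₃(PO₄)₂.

8.4×10⁻⁶ M

Mg₃(PO₄)₂(s) ⇌ 3 Mg²⁺(aq) + 2 PO₄³⁻(aq)
Let s be the molar solubility. Then [Mg²⁺] = 3s and [PO₄³⁻] = 2s.
Ksp = [Mg²⁺]^3[PO₄³⁻]^2 = (3s)^3 · (2s)^2 = 108s^5
108s^5 = 4.5×10⁻²⁴  ⇒  s^5 = 4.2×10⁻²⁶
s = 8.4×10⁻⁶ mol L⁻¹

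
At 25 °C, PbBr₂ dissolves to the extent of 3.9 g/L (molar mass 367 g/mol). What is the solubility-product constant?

Convert to molarity: s = 3.9 / 367 = 1.063×10⁻² mol/L
PbBr₂(s) ⇌ Pb²⁺(aq) + 2 Br⁻(aq)
Let s be the molar solubility. Then [Pb²⁺] = s and [Br⁻] = 2s.
Ksp = [Pb²⁺][Br⁻]^2 = s · (2s)^2 = 4s^3
Ksp = 4 × (1.063×10⁻²)^3 = 4.8×10⁻⁶

Ksp = 4.8×10⁻⁶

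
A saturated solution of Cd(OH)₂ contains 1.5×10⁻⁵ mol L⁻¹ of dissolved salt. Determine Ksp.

Ksp = 1.4×10⁻¹⁴

Cd(OH)₂(s) ⇌ Cd²⁺(aq) + 2 OH⁻(aq)
Call the molar solubility s, so that [Cd²⁺] = s and [OH⁻] = 2s.
Ksp = [Cd²⁺][OH⁻]^2 = s · (2s)^2 = 4s^3
Ksp = 4 × (1.5×10⁻⁵)^3 = 1.4×10⁻¹⁴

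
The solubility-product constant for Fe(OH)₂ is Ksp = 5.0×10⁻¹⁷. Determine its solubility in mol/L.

2.3×10⁻⁶ M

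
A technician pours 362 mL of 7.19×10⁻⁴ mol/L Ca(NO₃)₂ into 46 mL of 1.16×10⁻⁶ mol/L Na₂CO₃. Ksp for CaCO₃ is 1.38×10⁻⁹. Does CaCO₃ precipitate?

No

Total volume after mixing = 362 + 46 = 408 mL.
[Ca²⁺] = (7.19×10⁻⁴)(362)/408 = 6.38×10⁻⁴ mol/L
[CO₃²⁻] = (1.16×10⁻⁶)(46)/408 = 1.31×10⁻⁷ mol/L
Q = [Ca²⁺][CO₃²⁻] = 8.34×10⁻¹¹
Q < Ksp (8.34×10⁻¹¹ vs 1.38×10⁻⁹); the solution remains unsaturated and no precipitate forms.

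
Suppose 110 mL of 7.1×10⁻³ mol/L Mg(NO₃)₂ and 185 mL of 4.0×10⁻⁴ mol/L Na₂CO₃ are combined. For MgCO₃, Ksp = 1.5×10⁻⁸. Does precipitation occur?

After mixing, V = 110 mL + 185 mL = 295 mL.
[Mg²⁺] = (7.1×10⁻³)(110)/295 = 2.6×10⁻³ mol/L
[CO₃²⁻] = (4.0×10⁻⁴)(185)/295 = 2.5×10⁻⁴ mol/L
Q = [Mg²⁺][CO₃²⁻] = 6.6×10⁻⁷
Since Q (6.6×10⁻⁷) exceeds Ksp (1.5×10⁻⁸), MgCO₃ will precipitate.

Yes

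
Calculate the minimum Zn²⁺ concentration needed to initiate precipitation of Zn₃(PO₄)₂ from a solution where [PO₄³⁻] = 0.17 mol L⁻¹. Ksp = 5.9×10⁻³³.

A salt starts to precipitate once the ion product Q reaches its Ksp.
Zn₃(PO₄)₂(s) ⇌ 3 Zn²⁺(aq) + 2 PO₄³⁻(aq)
Ksp = [Zn²⁺]^3[PO₄³⁻]^2 = [Zn²⁺]^3(0.17)^2
[Zn²⁺]^3 = 5.9×10⁻³³ / (0.17)^2 = 2.0×10⁻³¹
[Zn²⁺] = 5.9×10⁻¹¹ mol L⁻¹

5.9×10⁻¹¹ M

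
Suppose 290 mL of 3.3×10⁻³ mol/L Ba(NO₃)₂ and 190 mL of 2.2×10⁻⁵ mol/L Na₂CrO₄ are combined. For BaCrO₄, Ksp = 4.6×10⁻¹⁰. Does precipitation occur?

Total volume after mixing = 290 + 190 = 480 mL.
[Ba²⁺] = (3.3×10⁻³)(290)/480 = 2.0×10⁻³ mol/L
[CrO₄²⁻] = (2.2×10⁻⁵)(190)/480 = 8.7×10⁻⁶ mol/L
Q = [Ba²⁺][CrO₄²⁻] = 1.7×10⁻⁸
Since Q (1.7×10⁻⁸) exceeds Ksp (4.6×10⁻¹⁰), BaCrO₄ will precipitate.

Yes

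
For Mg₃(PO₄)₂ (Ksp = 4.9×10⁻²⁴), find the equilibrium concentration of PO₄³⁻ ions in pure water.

Mg₃(PO₄)₂(s) ⇌ 3 Mg²⁺(aq) + 2 PO₄³⁻(aq)
Call the molar solubility s, so that [Mg²⁺] = 3s and [PO₄³⁻] = 2s.
Ksp = [Mg²⁺]^3[PO₄³⁻]^2 = (3s)^3 · (2s)^2 = 108s^5 = 4.9×10⁻²⁴
s = 8.5×10⁻⁶ mol L⁻¹
[PO₄³⁻] = 2s = 1.7×10⁻⁵ mol L⁻¹

1.7×10⁻⁵ M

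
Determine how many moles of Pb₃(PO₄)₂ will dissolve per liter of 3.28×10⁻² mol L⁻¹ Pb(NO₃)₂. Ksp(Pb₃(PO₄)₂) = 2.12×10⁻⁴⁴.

1.23×10⁻²⁰ M

Pb₃(PO₄)₂(s) ⇌ 3 Pb²⁺(aq) + 2 PO₄³⁻(aq)
With Pb²⁺ already at 3.28×10⁻² mol L⁻¹ and s small, take [Pb²⁺] ≈ 3.28×10⁻² mol L⁻¹ and [PO₄³⁻] = 2s.
Ksp = [Pb²⁺]^3[PO₄³⁻]^2 = (3.28×10⁻²)^3(2s)^2
(2s)^2 = 2.12×10⁻⁴⁴ / (3.28×10⁻²)^3 = 6.01×10⁻⁴⁰
s = 1.23×10⁻²⁰ mol L⁻¹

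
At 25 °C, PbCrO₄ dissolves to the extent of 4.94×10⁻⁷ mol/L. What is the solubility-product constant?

Ksp = 2.44×10⁻¹³

PbCrO₄(s) ⇌ Pb²⁺(aq) + CrO₄²⁻(aq)
If s mol/L of PbCrO₄ dissolves, [Pb²⁺] = s and [CrO₄²⁻] = s.
Ksp = [Pb²⁺][CrO₄²⁻] = s · s = s^2
Ksp = (4.94×10⁻⁷)^2 = 2.44×10⁻¹³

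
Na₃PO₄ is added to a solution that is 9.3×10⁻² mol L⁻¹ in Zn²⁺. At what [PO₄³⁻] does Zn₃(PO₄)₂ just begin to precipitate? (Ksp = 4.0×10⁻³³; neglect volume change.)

2.2×10⁻¹⁵ M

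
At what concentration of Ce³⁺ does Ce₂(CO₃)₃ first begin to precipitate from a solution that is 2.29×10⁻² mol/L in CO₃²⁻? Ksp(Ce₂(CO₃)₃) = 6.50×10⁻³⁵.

2.33×10⁻¹⁵ M

A salt starts to precipitate once the ion product Q reaches its Ksp.
Ce₂(CO₃)₃(s) ⇌ 2 Ce³⁺(aq) + 3 CO₃²⁻(aq)
Ksp = [Ce³⁺]^2[CO₃²⁻]^3 = [Ce³⁺]^2(2.29×10⁻²)^3
[Ce³⁺]^2 = 6.50×10⁻³⁵ / (2.29×10⁻²)^3 = 5.41×10⁻³⁰
[Ce³⁺] = 2.33×10⁻¹⁵ mol/L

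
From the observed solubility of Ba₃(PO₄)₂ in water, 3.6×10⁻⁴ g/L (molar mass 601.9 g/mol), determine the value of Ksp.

Ksp = 8.3×10⁻³⁰

Convert to molarity: s = 3.6×10⁻⁴ / 601.9 = 5.981×10⁻⁷ mol/L
Ba₃(PO₄)₂(s) ⇌ 3 Ba²⁺(aq) + 2 PO₄³⁻(aq)
Call the molar solubility s, so that [Ba²⁺] = 3s and [PO₄³⁻] = 2s.
Ksp = [Ba²⁺]^3[PO₄³⁻]^2 = (3s)^3 · (2s)^2 = 108s^5
Ksp = 108 × (5.981×10⁻⁷)^5 = 8.3×10⁻³⁰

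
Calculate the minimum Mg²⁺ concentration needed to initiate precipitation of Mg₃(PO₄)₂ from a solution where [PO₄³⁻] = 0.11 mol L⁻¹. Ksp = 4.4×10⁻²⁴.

7.1×10⁻⁸ M

Each salt precipitates once Q = Ksp for that salt.
Mg₃(PO₄)₂(s) ⇌ 3 Mg²⁺(aq) + 2 PO₄³⁻(aq)
Ksp = [Mg²⁺]^3[PO₄³⁻]^2 = [Mg²⁺]^3(0.11)^2
[Mg²⁺]^3 = 4.4×10⁻²⁴ / (0.11)^2 = 3.6×10⁻²²
[Mg²⁺] = 7.1×10⁻⁸ mol L⁻¹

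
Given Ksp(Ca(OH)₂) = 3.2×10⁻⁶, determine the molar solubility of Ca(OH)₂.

9.3×10⁻³ M

Ca(OH)₂(s) ⇌ Ca²⁺(aq) + 2 OH⁻(aq)
If s mol/L of Ca(OH)₂ dissolves, [Ca²⁺] = s and [OH⁻] = 2s.
Ksp = [Ca²⁺][OH⁻]^2 = s · (2s)^2 = 4s^3
4s^3 = 3.2×10⁻⁶  ⇒  s^3 = 8.0×10⁻⁷
Taking the 3rd root, s = 9.3×10⁻³ M.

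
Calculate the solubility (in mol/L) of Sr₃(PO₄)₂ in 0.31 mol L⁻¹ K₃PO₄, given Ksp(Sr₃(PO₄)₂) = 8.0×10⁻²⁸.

Sr₃(PO₄)₂(s) ⇌ 3 Sr²⁺(aq) + 2 PO₄³⁻(aq)
PO₄³⁻ is already present at 0.31 mol L⁻¹. If s mol/L of Sr₃(PO₄)₂ dissolves, [Sr²⁺] = 3s while [PO₄³⁻] ≈ 0.31 mol L⁻¹.
Ksp = [Sr²⁺]^3[PO₄³⁻]^2 = (3s)^3(0.31)^2
(3s)^3 = 8.0×10⁻²⁸ / (0.31)^2 = 8.3×10⁻²⁷
s = 6.8×10⁻¹⁰ mol L⁻¹

6.8×10⁻¹⁰ M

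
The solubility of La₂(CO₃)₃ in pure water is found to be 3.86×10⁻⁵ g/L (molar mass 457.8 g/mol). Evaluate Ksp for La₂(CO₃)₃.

Convert to molarity: s = 3.86×10⁻⁵ / 457.8 = 8.4316×10⁻⁸ mol/L
La₂(CO₃)₃(s) ⇌ 2 La³⁺(aq) + 3 CO₃²⁻(aq)
For each mole of La₂(CO₃)₃ that dissolves per liter, [La³⁺] = 2s and [CO₃²⁻] = 3s; let s denote this solubility.
Ksp = [La³⁺]^2[CO₃²⁻]^3 = (2s)^2 · (3s)^3 = 108s^5
Ksp = 108 × (8.4316×10⁻⁸)^5 = 4.60×10⁻³⁴

Ksp = 4.60×10⁻³⁴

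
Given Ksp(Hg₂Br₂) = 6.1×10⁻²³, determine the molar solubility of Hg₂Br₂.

Hg₂Br₂(s) ⇌ Hg₂²⁺(aq) + 2 Br⁻(aq)
Let s be the molar solubility. Then [Hg₂²⁺] = s and [Br⁻] = 2s.
Ksp = [Hg₂²⁺][Br⁻]^2 = s · (2s)^2 = 4s^3
4s^3 = 6.1×10⁻²³  ⇒  s^3 = 1.5×10⁻²³
Taking the 3rd root, s = 2.5×10⁻⁸ M.

2.5×10⁻⁸ M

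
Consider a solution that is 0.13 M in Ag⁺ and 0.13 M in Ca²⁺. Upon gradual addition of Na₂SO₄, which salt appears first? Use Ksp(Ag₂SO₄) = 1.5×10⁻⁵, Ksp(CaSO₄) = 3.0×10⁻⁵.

Precipitation of each salt begins when its ion product equals Ksp.
For Ag₂SO₄: [SO₄²⁻] = (Ksp/[Ag⁺]^2) = 8.9×10⁻⁴ M
For CaSO₄: [SO₄²⁻] = (Ksp/[Ca²⁺]) = 2.3×10⁻⁴ M
The smaller threshold [SO₄²⁻] is reached first, so CaSO₄ precipitates first.

CaSO₄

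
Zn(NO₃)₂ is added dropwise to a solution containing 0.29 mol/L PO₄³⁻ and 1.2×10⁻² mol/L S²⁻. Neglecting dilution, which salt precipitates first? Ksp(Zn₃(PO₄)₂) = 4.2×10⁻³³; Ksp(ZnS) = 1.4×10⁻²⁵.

A salt starts to precipitate once the ion product Q reaches its Ksp.
For Zn₃(PO₄)₂: [Zn²⁺] = (Ksp/[PO₄³⁻]^2)^(1/3) = 3.7×10⁻¹¹ mol/L
For ZnS: [Zn²⁺] = (Ksp/[S²⁻]) = 1.2×10⁻²³ mol/L
The smaller threshold [Zn²⁺] is reached first, so ZnS precipitates first.

ZnS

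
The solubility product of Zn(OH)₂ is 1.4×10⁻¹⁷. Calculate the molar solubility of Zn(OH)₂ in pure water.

Zn(OH)₂(s) ⇌ Zn²⁺(aq) + 2 OH⁻(aq)
With molar solubility s: [Zn²⁺] = s, [OH⁻] = 2s.
Ksp = [Zn²⁺][OH⁻]^2 = s · (2s)^2 = 4s^3
4s^3 = 1.4×10⁻¹⁷  ⇒  s^3 = 3.5×10⁻¹⁸
Taking the 3rd root, s = 1.5×10⁻⁶ M.

1.5×10⁻⁶ M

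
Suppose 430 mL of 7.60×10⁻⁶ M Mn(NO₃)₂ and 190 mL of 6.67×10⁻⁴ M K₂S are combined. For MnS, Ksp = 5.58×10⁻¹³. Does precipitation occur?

Yes

After mixing, V = 430 mL + 190 mL = 620 mL.
[Mn²⁺] = (7.60×10⁻⁶)(430)/620 = 5.27×10⁻⁶ M
[S²⁻] = (6.67×10⁻⁴)(190)/620 = 2.04×10⁻⁴ M
Q = [Mn²⁺][S²⁻] = 1.08×10⁻⁹
Since Q (1.08×10⁻⁹) exceeds Ksp (5.58×10⁻¹³), MnS will precipitate.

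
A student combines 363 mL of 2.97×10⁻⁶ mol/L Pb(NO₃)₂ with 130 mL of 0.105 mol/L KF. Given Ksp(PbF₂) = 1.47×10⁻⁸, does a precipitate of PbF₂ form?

No

After mixing, V = 363 mL + 130 mL = 493 mL.
[Pb²⁺] = (2.97×10⁻⁶)(363)/493 = 2.19×10⁻⁶ mol/L
[F⁻] = (0.105)(130)/493 = 2.77×10⁻² mol/L
Q = [Pb²⁺][F⁻]^2 = 1.68×10⁻⁹
Q = 1.68×10⁻⁹ < Ksp = 1.47×10⁻⁸, so the solution is unsaturated and no precipitate forms.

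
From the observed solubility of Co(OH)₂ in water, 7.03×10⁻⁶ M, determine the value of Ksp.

Ksp = 1.39×10⁻¹⁵

Co(OH)₂(s) ⇌ Co²⁺(aq) + 2 OH⁻(aq)
For each mole of Co(OH)₂ that dissolves per liter, [Co²⁺] = s and [OH⁻] = 2s; let s denote this solubility.
Ksp = [Co²⁺][OH⁻]^2 = s · (2s)^2 = 4s^3
Ksp = 4 × (7.03×10⁻⁶)^3 = 1.39×10⁻¹⁵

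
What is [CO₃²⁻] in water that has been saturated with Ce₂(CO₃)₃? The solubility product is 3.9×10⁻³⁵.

1.5×10⁻⁷ M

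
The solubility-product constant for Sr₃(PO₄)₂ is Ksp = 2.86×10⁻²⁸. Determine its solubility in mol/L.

1.22×10⁻⁶ M

Sr₃(PO₄)₂(s) ⇌ 3 Sr²⁺(aq) + 2 PO₄³⁻(aq)
For each mole of Sr₃(PO₄)₂ that dissolves per liter, [Sr²⁺] = 3s and [PO₄³⁻] = 2s; let s denote this solubility.
Ksp = [Sr²⁺]^3[PO₄³⁻]^2 = (3s)^3 · (2s)^2 = 108s^5
108s^5 = 2.86×10⁻²⁸  ⇒  s^5 = 2.65×10⁻³⁰
s = (2.65×10⁻³⁰)^(1/5) = 1.22×10⁻⁶ M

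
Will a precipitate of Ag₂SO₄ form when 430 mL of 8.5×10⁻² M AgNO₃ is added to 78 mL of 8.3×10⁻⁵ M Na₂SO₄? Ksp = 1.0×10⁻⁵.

No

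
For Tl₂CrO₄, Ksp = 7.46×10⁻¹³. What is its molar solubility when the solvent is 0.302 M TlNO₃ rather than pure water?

8.18×10⁻¹² M

Tl₂CrO₄(s) ⇌ 2 Tl⁺(aq) + CrO₄²⁻(aq)
Tl⁺ is already present at 0.302 M. If s mol/L of Tl₂CrO₄ dissolves, [CrO₄²⁻] = s while [Tl⁺] ≈ 0.302 M.
Ksp = [Tl⁺]^2[CrO₄²⁻] = (0.302)^2s
s = 7.46×10⁻¹³ / (0.302)^2 = 8.18×10⁻¹²
s = 8.18×10⁻¹² M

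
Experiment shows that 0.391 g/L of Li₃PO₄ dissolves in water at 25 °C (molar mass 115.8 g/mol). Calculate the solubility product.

Convert to molarity: s = 0.391 / 115.8 = 3.3765×10⁻³ mol/L
Li₃PO₄(s) ⇌ 3 Li⁺(aq) + PO₄³⁻(aq)
With molar solubility s: [Li⁺] = 3s, [PO₄³⁻] = s.
Ksp = [Li⁺]^3[PO₄³⁻] = (3s)^3 · s = 27s^4
Ksp = 27 × (3.3765×10⁻³)^4 = 3.51×10⁻⁹

Ksp = 3.51×10⁻⁹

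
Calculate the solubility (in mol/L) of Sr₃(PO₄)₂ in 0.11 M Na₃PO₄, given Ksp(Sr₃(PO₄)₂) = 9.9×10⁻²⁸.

Sr₃(PO₄)₂(s) ⇌ 3 Sr²⁺(aq) + 2 PO₄³⁻(aq)
With PO₄³⁻ already at 0.11 M and s small, take [PO₄³⁻] ≈ 0.11 M and [Sr²⁺] = 3s.
Ksp = [Sr²⁺]^3[PO₄³⁻]^2 = (3s)^3(0.11)^2
(3s)^3 = 9.9×10⁻²⁸ / (0.11)^2 = 8.2×10⁻²⁶
s = 1.4×10⁻⁹ M

1.4×10⁻⁹ M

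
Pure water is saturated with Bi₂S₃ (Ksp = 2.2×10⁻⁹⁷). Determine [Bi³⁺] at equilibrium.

Bi₂S₃(s) ⇌ 2 Bi³⁺(aq) + 3 S²⁻(aq)
If s mol/L of Bi₂S₃ dissolves, [Bi³⁺] = 2s and [S²⁻] = 3s.
Ksp = [Bi³⁺]^2[S²⁻]^3 = (2s)^2 · (3s)^3 = 108s^5 = 2.2×10⁻⁹⁷
s = 1.8×10⁻²⁰ mol L⁻¹
[Bi³⁺] = 2s = 3.7×10⁻²⁰ mol L⁻¹

3.7×10⁻²⁰ M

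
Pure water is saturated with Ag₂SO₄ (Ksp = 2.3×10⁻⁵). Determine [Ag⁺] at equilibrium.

Ag₂SO₄(s) ⇌ 2 Ag⁺(aq) + SO₄²⁻(aq)
Let s be the molar solubility. Then [Ag⁺] = 2s and [SO₄²⁻] = s.
Ksp = [Ag⁺]^2[SO₄²⁻] = (2s)^2 · s = 4s^3 = 2.3×10⁻⁵
s = 1.8×10⁻² mol/L
[Ag⁺] = 2s = 3.6×10⁻² mol/L

3.6×10⁻² M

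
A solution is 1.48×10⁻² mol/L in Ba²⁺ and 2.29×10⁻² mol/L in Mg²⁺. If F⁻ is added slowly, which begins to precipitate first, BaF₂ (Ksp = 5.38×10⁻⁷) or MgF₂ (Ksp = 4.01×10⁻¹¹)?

Each salt precipitates once Q = Ksp for that salt.
For BaF₂: [F⁻] = (Ksp/[Ba²⁺])^(1/2) = 6.03×10⁻³ mol/L
For MgF₂: [F⁻] = (Ksp/[Mg²⁺])^(1/2) = 4.18×10⁻⁵ mol/L
MgF₂ requires the lower [F⁻], so it precipitates first.

MgF₂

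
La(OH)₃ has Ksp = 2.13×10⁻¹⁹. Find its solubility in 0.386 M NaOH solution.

3.70×10⁻¹⁸ M

La(OH)₃(s) ⇌ La³⁺(aq) + 3 OH⁻(aq)
Let s be the solubility of La(OH)₃ here. The common ion gives [OH⁻] ≈ 0.386 M, and [La³⁺] = s.
Ksp = [La³⁺][OH⁻]^3 = s(0.386)^3
s = 2.13×10⁻¹⁹ / (0.386)^3 = 3.70×10⁻¹⁸
s = 3.70×10⁻¹⁸ M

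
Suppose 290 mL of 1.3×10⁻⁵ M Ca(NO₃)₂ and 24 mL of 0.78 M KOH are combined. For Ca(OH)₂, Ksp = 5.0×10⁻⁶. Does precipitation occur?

No

The combined volume is 314 mL.
[Ca²⁺] = (1.3×10⁻⁵)(290)/314 = 1.2×10⁻⁵ M
[OH⁻] = (0.78)(24)/314 = 6.0×10⁻² M
Q = [Ca²⁺][OH⁻]^2 = 4.3×10⁻⁸
Q = 4.3×10⁻⁸ < Ksp = 5.0×10⁻⁶, so the solution is unsaturated and no precipitate forms.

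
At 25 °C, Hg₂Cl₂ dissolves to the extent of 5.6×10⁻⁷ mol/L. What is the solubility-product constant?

Hg₂Cl₂(s) ⇌ Hg₂²⁺(aq) + 2 Cl⁻(aq)
Call the molar solubility s, so that [Hg₂²⁺] = s and [Cl⁻] = 2s.
Ksp = [Hg₂²⁺][Cl⁻]^2 = s · (2s)^2 = 4s^3
Ksp = 4 × (5.6×10⁻⁷)^3 = 7.0×10⁻¹⁹

Ksp = 7.0×10⁻¹⁹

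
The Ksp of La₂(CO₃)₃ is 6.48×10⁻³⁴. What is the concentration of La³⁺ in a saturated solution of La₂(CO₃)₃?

1.81×10⁻⁷ M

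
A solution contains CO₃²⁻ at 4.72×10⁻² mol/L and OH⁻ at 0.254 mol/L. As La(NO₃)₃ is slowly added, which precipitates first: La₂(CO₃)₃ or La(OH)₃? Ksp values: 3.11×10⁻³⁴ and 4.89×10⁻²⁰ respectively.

The threshold for precipitation is Q = Ksp.
For La₂(CO₃)₃: [La³⁺] = (Ksp/[CO₃²⁻]^3)^(1/2) = 1.72×10⁻¹⁵ mol/L
For La(OH)₃: [La³⁺] = (Ksp/[OH⁻]^3) = 2.98×10⁻¹⁸ mol/L
Since La(OH)₃ needs less La³⁺ to reach saturation, it precipitates first.

La(OH)₃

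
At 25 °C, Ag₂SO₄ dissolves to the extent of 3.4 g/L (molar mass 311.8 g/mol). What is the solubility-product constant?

Ksp = 5.2×10⁻⁶

s = (3.4 g L⁻¹)/(311.8 g mol⁻¹) = 1.090×10⁻² M
Ag₂SO₄(s) ⇌ 2 Ag⁺(aq) + SO₄²⁻(aq)
If s mol/L of Ag₂SO₄ dissolves, [Ag⁺] = 2s and [SO₄²⁻] = s.
Ksp = [Ag⁺]^2[SO₄²⁻] = (2s)^2 · s = 4s^3
Ksp = 4 × (1.090×10⁻²)^3 = 5.2×10⁻⁶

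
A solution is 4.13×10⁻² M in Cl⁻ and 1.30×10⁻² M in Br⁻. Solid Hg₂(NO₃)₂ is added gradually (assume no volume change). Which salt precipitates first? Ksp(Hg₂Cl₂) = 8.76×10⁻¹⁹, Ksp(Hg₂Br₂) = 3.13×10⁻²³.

The threshold for precipitation is Q = Ksp.
For Hg₂Cl₂: [Hg₂²⁺] = (Ksp/[Cl⁻]^2) = 5.14×10⁻¹⁶ M
For Hg₂Br₂: [Hg₂²⁺] = (Ksp/[Br⁻]^2) = 1.85×10⁻¹⁹ M
Hg₂Br₂ requires the lower [Hg₂²⁺], so it precipitates first.

Hg₂Br₂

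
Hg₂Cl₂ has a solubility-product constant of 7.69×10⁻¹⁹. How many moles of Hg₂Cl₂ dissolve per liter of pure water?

5.77×10⁻⁷ M

Hg₂Cl₂(s) ⇌ Hg₂²⁺(aq) + 2 Cl⁻(aq)
Let s be the molar solubility. Then [Hg₂²⁺] = s and [Cl⁻] = 2s.
Ksp = [Hg₂²⁺][Cl⁻]^2 = s · (2s)^2 = 4s^3
4s^3 = 7.69×10⁻¹⁹  ⇒  s^3 = 1.92×10⁻¹⁹
s = (1.92×10⁻¹⁹)^(1/3) = 5.77×10⁻⁷ M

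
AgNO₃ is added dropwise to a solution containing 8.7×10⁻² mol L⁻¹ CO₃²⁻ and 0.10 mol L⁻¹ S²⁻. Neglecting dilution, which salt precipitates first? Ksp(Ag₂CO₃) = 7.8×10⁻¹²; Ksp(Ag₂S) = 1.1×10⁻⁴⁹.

Ag₂S

Precipitation begins when Q = Ksp.
For Ag₂CO₃: [Ag⁺] = (Ksp/[CO₃²⁻])^(1/2) = 9.5×10⁻⁶ mol L⁻¹
For Ag₂S: [Ag⁺] = (Ksp/[S²⁻])^(1/2) = 1.0×10⁻²⁴ mol L⁻¹
Since Ag₂S needs less Ag⁺ to reach saturation, it precipitates first.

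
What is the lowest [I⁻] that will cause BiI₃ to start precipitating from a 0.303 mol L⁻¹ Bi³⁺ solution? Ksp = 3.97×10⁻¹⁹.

1.09×10⁻⁶ M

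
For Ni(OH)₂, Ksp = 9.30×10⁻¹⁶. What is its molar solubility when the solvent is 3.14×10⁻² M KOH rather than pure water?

Ni(OH)₂(s) ⇌ Ni²⁺(aq) + 2 OH⁻(aq)
OH⁻ is already present at 3.14×10⁻² M. If s mol/L of Ni(OH)₂ dissolves, [Ni²⁺] = s while [OH⁻] ≈ 3.14×10⁻² M.
Ksp = [Ni²⁺][OH⁻]^2 = s(3.14×10⁻²)^2
s = 9.30×10⁻¹⁶ / (3.14×10⁻²)^2 = 9.43×10⁻¹³
s = 9.43×10⁻¹³ M

9.43×10⁻¹³ M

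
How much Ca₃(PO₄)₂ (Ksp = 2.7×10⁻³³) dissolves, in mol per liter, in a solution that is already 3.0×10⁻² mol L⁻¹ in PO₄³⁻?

Ca₃(PO₄)₂(s) ⇌ 3 Ca²⁺(aq) + 2 PO₄³⁻(aq)
The solution already contains PO₄³⁻ at 3.0×10⁻² mol L⁻¹. Let s be the molar solubility of Ca₃(PO₄)₂.
[PO₄³⁻] ≈ 3.0×10⁻² mol L⁻¹ (common ion dominates); [Ca²⁺] = 3s.
Ksp = [Ca²⁺]^3[PO₄³⁻]^2 = (3s)^3(3.0×10⁻²)^2
(3s)^3 = 2.7×10⁻³³ / (3.0×10⁻²)^2 = 3.0×10⁻³⁰
s = 4.8×10⁻¹¹ mol L⁻¹

4.8×10⁻¹¹ M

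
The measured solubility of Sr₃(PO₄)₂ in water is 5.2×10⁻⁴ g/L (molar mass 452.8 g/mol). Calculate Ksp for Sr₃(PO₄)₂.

Ksp = 2.2×10⁻²⁸

Molar solubility s = (5.2×10⁻⁴ g/L) / (452.8 g/mol) = 1.148×10⁻⁶ mol/L
Sr₃(PO₄)₂(s) ⇌ 3 Sr²⁺(aq) + 2 PO₄³⁻(aq)
For each mole of Sr₃(PO₄)₂ that dissolves per liter, [Sr²⁺] = 3s and [PO₄³⁻] = 2s; let s denote this solubility.
Ksp = [Sr²⁺]^3[PO₄³⁻]^2 = (3s)^3 · (2s)^2 = 108s^5
Ksp = 108 × (1.148×10⁻⁶)^5 = 2.2×10⁻²⁸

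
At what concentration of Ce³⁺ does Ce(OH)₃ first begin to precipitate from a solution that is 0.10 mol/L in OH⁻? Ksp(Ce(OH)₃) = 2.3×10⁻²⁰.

Precipitation of each salt begins when its ion product equals Ksp.
Ce(OH)₃(s) ⇌ Ce³⁺(aq) + 3 OH⁻(aq)
Ksp = [Ce³⁺][OH⁻]^3 = [Ce³⁺](0.10)^3
[Ce³⁺] = 2.3×10⁻²⁰ / (0.10)^3 = 2.3×10⁻¹⁷
[Ce³⁺] = 2.3×10⁻¹⁷ mol/L

2.3×10⁻¹⁷ M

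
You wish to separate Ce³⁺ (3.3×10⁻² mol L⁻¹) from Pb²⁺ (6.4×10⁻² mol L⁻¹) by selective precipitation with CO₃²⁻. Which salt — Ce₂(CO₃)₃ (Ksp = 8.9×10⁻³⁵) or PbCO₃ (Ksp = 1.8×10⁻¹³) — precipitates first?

PbCO₃

Precipitation begins when Q = Ksp.
For Ce₂(CO₃)₃: [CO₃²⁻] = (Ksp/[Ce³⁺]^2)^(1/3) = 4.3×10⁻¹¹ mol L⁻¹
For PbCO₃: [CO₃²⁻] = (Ksp/[Pb²⁺]) = 2.8×10⁻¹² mol L⁻¹
PbCO₃ requires the lower [CO₃²⁻], so it precipitates first.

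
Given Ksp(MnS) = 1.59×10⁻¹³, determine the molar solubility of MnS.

3.99×10⁻⁷ M

MnS(s) ⇌ Mn²⁺(aq) + S²⁻(aq)
If s mol/L of MnS dissolves, [Mn²⁺] = s and [S²⁻] = s.
Ksp = [Mn²⁺][S²⁻] = s · s = s^2
s^2 = 1.59×10⁻¹³
s = 3.99×10⁻⁷ M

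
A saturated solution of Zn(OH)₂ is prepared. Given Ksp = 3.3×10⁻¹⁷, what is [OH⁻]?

4.0×10⁻⁶ M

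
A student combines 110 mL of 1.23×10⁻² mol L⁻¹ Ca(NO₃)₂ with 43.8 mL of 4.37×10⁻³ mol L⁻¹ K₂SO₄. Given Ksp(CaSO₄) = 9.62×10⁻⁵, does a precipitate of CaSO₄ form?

No

Total volume after mixing = 110 + 43.8 = 153.8 mL.
[Ca²⁺] = (1.23×10⁻²)(110)/153.8 = 8.80×10⁻³ mol L⁻¹
[SO₄²⁻] = (4.37×10⁻³)(43.8)/153.8 = 1.24×10⁻³ mol L⁻¹
Q = [Ca²⁺][SO₄²⁻] = 1.09×10⁻⁵
Q < Ksp (1.09×10⁻⁵ vs 9.62×10⁻⁵); the solution remains unsaturated and no precipitate forms.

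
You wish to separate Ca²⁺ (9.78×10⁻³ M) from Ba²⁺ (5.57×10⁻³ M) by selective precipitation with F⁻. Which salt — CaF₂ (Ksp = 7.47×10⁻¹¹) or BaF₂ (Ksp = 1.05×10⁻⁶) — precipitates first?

CaF₂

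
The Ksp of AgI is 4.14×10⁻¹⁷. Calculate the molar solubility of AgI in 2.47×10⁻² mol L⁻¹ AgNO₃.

1.68×10⁻¹⁵ M

AgI(s) ⇌ Ag⁺(aq) + I⁻(aq)
Ag⁺ is already present at 2.47×10⁻² mol L⁻¹. If s mol/L of AgI dissolves, [I⁻] = s while [Ag⁺] ≈ 2.47×10⁻² mol L⁻¹.
Ksp = [Ag⁺][I⁻] = (2.47×10⁻²)s
s = 4.14×10⁻¹⁷ / (2.47×10⁻²) = 1.68×10⁻¹⁵
s = 1.68×10⁻¹⁵ mol L⁻¹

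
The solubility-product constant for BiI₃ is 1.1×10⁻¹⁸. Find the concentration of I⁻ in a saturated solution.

4.3×10⁻⁵ M

BiI₃(s) ⇌ Bi³⁺(aq) + 3 I⁻(aq)
For each mole of BiI₃ that dissolves per liter, [Bi³⁺] = s and [I⁻] = 3s; let s denote this solubility.
Ksp = [Bi³⁺][I⁻]^3 = s · (3s)^3 = 27s^4 = 1.1×10⁻¹⁸
s = 1.4×10⁻⁵ M
[I⁻] = 3s = 4.3×10⁻⁵ M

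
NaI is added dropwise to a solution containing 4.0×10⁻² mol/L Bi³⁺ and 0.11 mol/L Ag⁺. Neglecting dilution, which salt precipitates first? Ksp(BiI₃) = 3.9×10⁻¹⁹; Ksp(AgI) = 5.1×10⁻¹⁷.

AgI

Precipitation begins when Q = Ksp.
For BiI₃: [I⁻] = (Ksp/[Bi³⁺])^(1/3) = 2.1×10⁻⁶ mol/L
For AgI: [I⁻] = (Ksp/[Ag⁺]) = 4.6×10⁻¹⁶ mol/L
The smaller threshold [I⁻] is reached first, so AgI precipitates first.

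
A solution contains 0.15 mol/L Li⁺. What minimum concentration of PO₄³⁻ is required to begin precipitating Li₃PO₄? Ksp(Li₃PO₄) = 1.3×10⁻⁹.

3.9×10⁻⁷ M

Precipitation begins when Q = Ksp.
Li₃PO₄(s) ⇌ 3 Li⁺(aq) + PO₄³⁻(aq)
Ksp = [Li⁺]^3[PO₄³⁻] = [PO₄³⁻](0.15)^3
[PO₄³⁻] = 1.3×10⁻⁹ / (0.15)^3 = 3.9×10⁻⁷
[PO₄³⁻] = 3.9×10⁻⁷ mol/L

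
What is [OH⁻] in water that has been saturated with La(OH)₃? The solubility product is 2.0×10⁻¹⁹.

2.8×10⁻⁵ M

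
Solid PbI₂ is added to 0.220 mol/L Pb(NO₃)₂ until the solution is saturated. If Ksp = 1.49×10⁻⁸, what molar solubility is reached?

PbI₂(s) ⇌ Pb²⁺(aq) + 2 I⁻(aq)
The solution already contains Pb²⁺ at 0.220 mol/L. Let s be the molar solubility of PbI₂.
[Pb²⁺] ≈ 0.220 mol/L (common ion dominates); [I⁻] = 2s.
Ksp = [Pb²⁺][I⁻]^2 = (0.220)(2s)^2
(2s)^2 = 1.49×10⁻⁸ / (0.220) = 6.77×10⁻⁸
s = 1.30×10⁻⁴ mol/L

1.30×10⁻⁴ M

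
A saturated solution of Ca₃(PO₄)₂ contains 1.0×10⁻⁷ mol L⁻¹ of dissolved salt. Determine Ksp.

Ca₃(PO₄)₂(s) ⇌ 3 Ca²⁺(aq) + 2 PO₄³⁻(aq)
Call the molar solubility s, so that [Ca²⁺] = 3s and [PO₄³⁻] = 2s.
Ksp = [Ca²⁺]^3[PO₄³⁻]^2 = (3s)^3 · (2s)^2 = 108s^5
Ksp = 108 × (1.0×10⁻⁷)^5 = 1.1×10⁻³³

Ksp = 1.1×10⁻³³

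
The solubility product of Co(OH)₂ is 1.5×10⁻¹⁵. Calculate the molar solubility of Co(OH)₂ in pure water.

7.2×10⁻⁶ M

Co(OH)₂(s) ⇌ Co²⁺(aq) + 2 OH⁻(aq)
If s mol/L of Co(OH)₂ dissolves, [Co²⁺] = s and [OH⁻] = 2s.
Ksp = [Co²⁺][OH⁻]^2 = s · (2s)^2 = 4s^3
4s^3 = 1.5×10⁻¹⁵  ⇒  s^3 = 3.8×10⁻¹⁶
s = (3.8×10⁻¹⁶)^(1/3) = 7.2×10⁻⁶ M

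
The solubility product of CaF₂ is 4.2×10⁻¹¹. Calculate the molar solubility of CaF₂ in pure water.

CaF₂(s) ⇌ Ca²⁺(aq) + 2 F⁻(aq)
For each mole of CaF₂ that dissolves per liter, [Ca²⁺] = s and [F⁻] = 2s; let s denote this solubility.
Ksp = [Ca²⁺][F⁻]^2 = s · (2s)^2 = 4s^3
4s^3 = 4.2×10⁻¹¹  ⇒  s^3 = 1.1×10⁻¹¹
s = 2.2×10⁻⁴ mol/L

2.2×10⁻⁴ M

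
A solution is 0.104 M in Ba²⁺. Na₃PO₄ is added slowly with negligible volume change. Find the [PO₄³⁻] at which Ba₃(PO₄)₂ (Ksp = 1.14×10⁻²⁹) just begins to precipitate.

Precipitation begins when Q = Ksp.
Ba₃(PO₄)₂(s) ⇌ 3 Ba²⁺(aq) + 2 PO₄³⁻(aq)
Ksp = [Ba²⁺]^3[PO₄³⁻]^2 = [PO₄³⁻]^2(0.104)^3
[PO₄³⁻]^2 = 1.14×10⁻²⁹ / (0.104)^3 = 1.01×10⁻²⁶
[PO₄³⁻] = 1.01×10⁻¹³ M

1.01×10⁻¹³ M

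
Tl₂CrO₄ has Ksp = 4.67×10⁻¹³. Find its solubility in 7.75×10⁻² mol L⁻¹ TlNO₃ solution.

Tl₂CrO₄(s) ⇌ 2 Tl⁺(aq) + CrO₄²⁻(aq)
With Tl⁺ already at 7.75×10⁻² mol L⁻¹ and s small, take [Tl⁺] ≈ 7.75×10⁻² mol L⁻¹ and [CrO₄²⁻] = s.
Ksp = [Tl⁺]^2[CrO₄²⁻] = (7.75×10⁻²)^2s
s = 4.67×10⁻¹³ / (7.75×10⁻²)^2 = 7.78×10⁻¹¹
s = 7.78×10⁻¹¹ mol L⁻¹

7.78×10⁻¹¹ M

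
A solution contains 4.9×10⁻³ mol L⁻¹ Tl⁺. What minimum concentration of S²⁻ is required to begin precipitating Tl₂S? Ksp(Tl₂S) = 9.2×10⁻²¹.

3.8×10⁻¹⁶ M

Each salt precipitates once Q = Ksp for that salt.
Tl₂S(s) ⇌ 2 Tl⁺(aq) + S²⁻(aq)
Ksp = [Tl⁺]^2[S²⁻] = [S²⁻](4.9×10⁻³)^2
[S²⁻] = 9.2×10⁻²¹ / (4.9×10⁻³)^2 = 3.8×10⁻¹⁶
[S²⁻] = 3.8×10⁻¹⁶ mol L⁻¹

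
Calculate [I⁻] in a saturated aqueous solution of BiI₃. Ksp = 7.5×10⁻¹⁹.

3.9×10⁻⁵ M

BiI₃(s) ⇌ Bi³⁺(aq) + 3 I⁻(aq)
Call the molar solubility s, so that [Bi³⁺] = s and [I⁻] = 3s.
Ksp = [Bi³⁺][I⁻]^3 = s · (3s)^3 = 27s^4 = 7.5×10⁻¹⁹
s = 1.3×10⁻⁵ M
[I⁻] = 3s = 3.9×10⁻⁵ M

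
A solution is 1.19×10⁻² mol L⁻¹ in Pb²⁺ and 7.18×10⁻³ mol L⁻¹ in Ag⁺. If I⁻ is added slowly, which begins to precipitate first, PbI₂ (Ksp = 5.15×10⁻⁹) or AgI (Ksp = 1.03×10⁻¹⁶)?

AgI

The threshold for precipitation is Q = Ksp.
For PbI₂: [I⁻] = (Ksp/[Pb²⁺])^(1/2) = 6.58×10⁻⁴ mol L⁻¹
For AgI: [I⁻] = (Ksp/[Ag⁺]) = 1.43×10⁻¹⁴ mol L⁻¹
AgI requires the lower [I⁻], so it precipitates first.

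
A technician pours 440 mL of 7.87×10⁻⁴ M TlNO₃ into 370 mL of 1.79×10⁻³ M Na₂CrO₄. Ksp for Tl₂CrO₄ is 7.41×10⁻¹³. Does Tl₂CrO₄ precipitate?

Yes

The combined volume is 810 mL.
[Tl⁺] = (7.87×10⁻⁴)(440)/810 = 4.28×10⁻⁴ M
[CrO₄²⁻] = (1.79×10⁻³)(370)/810 = 8.18×10⁻⁴ M
Q = [Tl⁺]^2[CrO₄²⁻] = 1.49×10⁻¹⁰
Q = 1.49×10⁻¹⁰ > Ksp = 7.41×10⁻¹³, so the solution is supersaturated and Tl₂CrO₄ precipitates.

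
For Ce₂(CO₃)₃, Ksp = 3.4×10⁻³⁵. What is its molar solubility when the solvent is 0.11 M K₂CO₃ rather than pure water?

8.0×10⁻¹⁷ M

Ce₂(CO₃)₃(s) ⇌ 2 Ce³⁺(aq) + 3 CO₃²⁻(aq)
Let s be the solubility of Ce₂(CO₃)₃ here. The common ion gives [CO₃²⁻] ≈ 0.11 M, and [Ce³⁺] = 2s.
Ksp = [Ce³⁺]^2[CO₃²⁻]^3 = (2s)^2(0.11)^3
(2s)^2 = 3.4×10⁻³⁵ / (0.11)^3 = 2.6×10⁻³²
s = 8.0×10⁻¹⁷ M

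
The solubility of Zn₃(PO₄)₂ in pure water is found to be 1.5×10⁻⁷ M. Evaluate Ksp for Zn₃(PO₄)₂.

Ksp = 8.2×10⁻³³

Zn₃(PO₄)₂(s) ⇌ 3 Zn²⁺(aq) + 2 PO₄³⁻(aq)
For each mole of Zn₃(PO₄)₂ that dissolves per liter, [Zn²⁺] = 3s and [PO₄³⁻] = 2s; let s denote this solubility.
Ksp = [Zn²⁺]^3[PO₄³⁻]^2 = (3s)^3 · (2s)^2 = 108s^5
Ksp = 108 × (1.5×10⁻⁷)^5 = 8.2×10⁻³³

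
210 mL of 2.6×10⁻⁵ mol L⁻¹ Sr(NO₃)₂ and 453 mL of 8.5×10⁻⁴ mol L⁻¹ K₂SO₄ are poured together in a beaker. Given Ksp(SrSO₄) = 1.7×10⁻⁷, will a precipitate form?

No

The combined volume is 663 mL.
[Sr²⁺] = (2.6×10⁻⁵)(210)/663 = 8.2×10⁻⁶ mol L⁻¹
[SO₄²⁻] = (8.5×10⁻⁴)(453)/663 = 5.8×10⁻⁴ mol L⁻¹
Q = [Sr²⁺][SO₄²⁻] = 4.8×10⁻⁹
Q < Ksp (4.8×10⁻⁹ vs 1.7×10⁻⁷); the solution remains unsaturated and no precipitate forms.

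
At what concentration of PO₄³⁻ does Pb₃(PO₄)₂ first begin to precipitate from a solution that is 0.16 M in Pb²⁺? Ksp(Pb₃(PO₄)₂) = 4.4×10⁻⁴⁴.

The threshold for precipitation is Q = Ksp.
Pb₃(PO₄)₂(s) ⇌ 3 Pb²⁺(aq) + 2 PO₄³⁻(aq)
Ksp = [Pb²⁺]^3[PO₄³⁻]^2 = [PO₄³⁻]^2(0.16)^3
[PO₄³⁻]^2 = 4.4×10⁻⁴⁴ / (0.16)^3 = 1.1×10⁻⁴¹
[PO₄³⁻] = 3.3×10⁻²¹ M

3.3×10⁻²¹ M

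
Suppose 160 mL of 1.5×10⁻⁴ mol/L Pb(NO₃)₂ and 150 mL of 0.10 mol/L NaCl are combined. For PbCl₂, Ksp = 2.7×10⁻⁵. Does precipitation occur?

No

After mixing, V = 160 mL + 150 mL = 310 mL.
[Pb²⁺] = (1.5×10⁻⁴)(160)/310 = 7.7×10⁻⁵ mol/L
[Cl⁻] = (0.10)(150)/310 = 4.8×10⁻² mol/L
Q = [Pb²⁺][Cl⁻]^2 = 1.8×10⁻⁷
Since Q (1.8×10⁻⁷) is less than Ksp (2.7×10⁻⁵), no PbCl₂ precipitates.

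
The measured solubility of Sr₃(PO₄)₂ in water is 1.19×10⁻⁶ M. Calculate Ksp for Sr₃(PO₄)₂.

Ksp = 2.58×10⁻²⁸

Sr₃(PO₄)₂(s) ⇌ 3 Sr²⁺(aq) + 2 PO₄³⁻(aq)
With molar solubility s: [Sr²⁺] = 3s, [PO₄³⁻] = 2s.
Ksp = [Sr²⁺]^3[PO₄³⁻]^2 = (3s)^3 · (2s)^2 = 108s^5
Ksp = 108 × (1.19×10⁻⁶)^5 = 2.58×10⁻²⁸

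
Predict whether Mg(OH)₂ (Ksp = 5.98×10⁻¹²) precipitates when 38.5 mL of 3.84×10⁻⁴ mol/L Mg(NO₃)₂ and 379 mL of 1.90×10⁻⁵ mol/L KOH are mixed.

Total volume after mixing = 38.5 + 379 = 417.5 mL.
[Mg²⁺] = (3.84×10⁻⁴)(38.5)/417.5 = 3.54×10⁻⁵ mol/L
[OH⁻] = (1.90×10⁻⁵)(379)/417.5 = 1.72×10⁻⁵ mol/L
Q = [Mg²⁺][OH⁻]^2 = 1.05×10⁻¹⁴
Q < Ksp (1.05×10⁻¹⁴ vs 5.98×10⁻¹²); the solution remains unsaturated and no precipitate forms.

No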